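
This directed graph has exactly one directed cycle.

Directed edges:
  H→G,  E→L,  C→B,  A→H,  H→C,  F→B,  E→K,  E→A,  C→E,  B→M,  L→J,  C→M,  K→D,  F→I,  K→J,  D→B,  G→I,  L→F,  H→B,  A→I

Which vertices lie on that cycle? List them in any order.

DFS with gray/black marking from E:
E gray
  A gray
    I gray
    I black
    H gray
      C gray
        C→E: E is gray → back edge
Back edge closes the cycle E → A → H → C → E; its vertices are {A, C, E, H}.

A, C, E, H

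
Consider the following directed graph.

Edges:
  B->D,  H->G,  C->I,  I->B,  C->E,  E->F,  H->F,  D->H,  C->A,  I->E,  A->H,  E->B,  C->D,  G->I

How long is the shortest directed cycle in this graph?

For each vertex v, BFS finds the shortest path from v back to v.
The shortest such closed walk is B → D → H → G → I → B, length 5.

5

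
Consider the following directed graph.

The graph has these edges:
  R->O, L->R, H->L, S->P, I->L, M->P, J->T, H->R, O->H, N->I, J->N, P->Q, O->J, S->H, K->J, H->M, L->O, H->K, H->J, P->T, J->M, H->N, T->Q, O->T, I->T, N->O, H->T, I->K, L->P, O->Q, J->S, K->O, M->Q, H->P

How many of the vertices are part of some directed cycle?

9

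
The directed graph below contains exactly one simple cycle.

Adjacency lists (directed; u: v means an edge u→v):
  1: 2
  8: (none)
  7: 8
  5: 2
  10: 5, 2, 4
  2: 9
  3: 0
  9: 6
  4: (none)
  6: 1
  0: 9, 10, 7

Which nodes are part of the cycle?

1, 2, 6, 9

DFS with gray/black marking from 9:
9 gray
  6 gray
    1 gray
      2 gray
        2→9: 9 is gray → back edge
Back edge closes the cycle 9 → 6 → 1 → 2 → 9; its vertices are {1, 2, 6, 9}.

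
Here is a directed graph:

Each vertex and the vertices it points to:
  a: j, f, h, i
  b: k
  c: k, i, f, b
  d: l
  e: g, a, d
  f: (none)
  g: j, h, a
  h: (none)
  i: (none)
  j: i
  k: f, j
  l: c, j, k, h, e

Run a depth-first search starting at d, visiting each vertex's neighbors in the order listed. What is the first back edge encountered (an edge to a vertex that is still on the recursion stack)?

e→d

DFS from d (visiting each vertex's neighbors in the order listed); mark gray on enter, black on exit:
d gray
  l gray
    c gray
      k gray
        f gray
        f black
        j gray
          i gray
          i black
        j black
      k black
      c→i: i black — skip
      c→f: f black — skip
      b gray
        b→k: k black — skip
      b black
    c black
    l→j: j black — skip
    l→k: k black — skip
    h gray
    h black
    e gray
      g gray
        g→j: j black — skip
        g→h: h black — skip
        a gray
          a→j: j black — skip
          a→f: f black — skip
          a→h: h black — skip
          a→i: i black — skip
        a black
      g black
      e→a: a black — skip
      e→d: d is gray → back edge
First back edge: e → d.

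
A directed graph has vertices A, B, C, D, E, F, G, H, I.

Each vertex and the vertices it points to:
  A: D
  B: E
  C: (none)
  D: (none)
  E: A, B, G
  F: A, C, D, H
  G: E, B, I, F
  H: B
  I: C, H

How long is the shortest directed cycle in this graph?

2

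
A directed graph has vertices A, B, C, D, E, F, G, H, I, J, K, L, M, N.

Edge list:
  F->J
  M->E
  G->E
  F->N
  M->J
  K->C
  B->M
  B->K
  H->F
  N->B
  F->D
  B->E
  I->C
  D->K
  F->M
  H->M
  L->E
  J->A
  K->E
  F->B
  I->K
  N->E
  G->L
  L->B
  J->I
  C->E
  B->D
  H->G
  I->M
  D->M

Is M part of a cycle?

Yes

M is on a cycle iff M can reach itself via ≥1 edge.
M → J → I → M — yes.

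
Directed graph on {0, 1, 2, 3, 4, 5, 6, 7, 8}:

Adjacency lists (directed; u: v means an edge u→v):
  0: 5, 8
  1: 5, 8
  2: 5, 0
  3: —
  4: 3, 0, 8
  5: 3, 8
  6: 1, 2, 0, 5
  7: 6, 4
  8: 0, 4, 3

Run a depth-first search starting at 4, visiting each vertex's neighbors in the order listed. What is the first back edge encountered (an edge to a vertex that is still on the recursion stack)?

8->0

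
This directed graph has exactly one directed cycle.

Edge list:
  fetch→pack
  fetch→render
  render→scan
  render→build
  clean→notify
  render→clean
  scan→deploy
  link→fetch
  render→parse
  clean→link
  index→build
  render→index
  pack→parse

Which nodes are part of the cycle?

DFS with gray/black marking from fetch:
fetch gray
  render gray
    scan gray
      deploy gray
      deploy black
    scan black
    clean gray
      link gray
        link→fetch: fetch is gray → back edge
Back edge closes the cycle fetch → render → clean → link → fetch; its vertices are {link, clean, fetch, render}.

link, clean, fetch, render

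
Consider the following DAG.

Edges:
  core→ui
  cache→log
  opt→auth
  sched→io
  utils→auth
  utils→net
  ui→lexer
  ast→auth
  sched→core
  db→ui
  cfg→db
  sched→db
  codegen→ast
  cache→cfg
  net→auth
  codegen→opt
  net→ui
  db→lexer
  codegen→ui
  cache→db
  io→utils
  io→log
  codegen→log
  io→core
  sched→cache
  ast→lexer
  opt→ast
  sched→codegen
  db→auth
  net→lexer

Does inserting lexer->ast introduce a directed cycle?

Yes

Adding lexer→ast creates a cycle iff ast can already reach lexer.
Path from ast: ast → lexer.
So ast → … → lexer → ast is a cycle.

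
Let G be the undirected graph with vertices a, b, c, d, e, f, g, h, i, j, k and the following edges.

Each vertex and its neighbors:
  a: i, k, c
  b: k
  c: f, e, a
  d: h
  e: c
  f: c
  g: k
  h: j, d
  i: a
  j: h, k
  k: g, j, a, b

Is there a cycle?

No

DFS, tracking each vertex's parent; an edge to a visited non-parent vertex closes a cycle.
Start from b:
visit b (parent –)
  visit k (parent b)
    visit g (parent k)
      g–k: parent, skip
    visit j (parent k)
      visit h (parent j)
        h–j: parent, skip
        visit d (parent h)
          d–h: parent, skip
      j–k: parent, skip
    visit a (parent k)
      visit i (parent a)
        i–a: parent, skip
      a–k: parent, skip
      visit c (parent a)
        visit f (parent c)
          f–c: parent, skip
        visit e (parent c)
          e–c: parent, skip
        c–a: parent, skip
    k–b: parent, skip
No non-parent visited neighbor found — the graph is a forest.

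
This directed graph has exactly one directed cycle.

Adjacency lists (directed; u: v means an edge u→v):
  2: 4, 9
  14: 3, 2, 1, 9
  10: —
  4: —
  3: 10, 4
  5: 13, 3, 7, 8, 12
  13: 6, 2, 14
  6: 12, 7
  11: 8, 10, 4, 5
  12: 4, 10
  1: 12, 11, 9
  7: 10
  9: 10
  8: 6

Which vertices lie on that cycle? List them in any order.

DFS with gray/black marking from 1:
1 gray
  12 gray
    4 gray
    4 black
    10 gray
    10 black
  12 black
  11 gray
    8 gray
      6 gray
        6→12: 12 black — skip
        7 gray
          7→10: 10 black — skip
        7 black
      6 black
    8 black
    11→10: 10 black — skip
    11→4: 4 black — skip
    5 gray
      13 gray
        13→6: 6 black — skip
        2 gray
          2→4: 4 black — skip
          9 gray
            9→10: 10 black — skip
          9 black
        2 black
        14 gray
          3 gray
            3→10: 10 black — skip
            3→4: 4 black — skip
          3 black
          14→2: 2 black — skip
          14→1: 1 is gray → back edge
Back edge closes the cycle 1 → 11 → 5 → 13 → 14 → 1; its vertices are {1, 5, 11, 13, 14}.

1, 5, 11, 13, 14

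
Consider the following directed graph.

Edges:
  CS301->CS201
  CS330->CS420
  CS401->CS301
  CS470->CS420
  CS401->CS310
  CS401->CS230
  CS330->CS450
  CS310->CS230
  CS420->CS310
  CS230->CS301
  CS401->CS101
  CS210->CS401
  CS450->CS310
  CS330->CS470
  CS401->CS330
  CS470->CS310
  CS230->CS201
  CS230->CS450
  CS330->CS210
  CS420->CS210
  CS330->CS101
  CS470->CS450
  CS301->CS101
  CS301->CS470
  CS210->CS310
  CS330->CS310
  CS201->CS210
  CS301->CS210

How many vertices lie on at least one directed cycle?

10

A vertex is on a directed cycle iff it belongs to a strongly connected component of size ≥ 2 (or has a self-loop).
The vertices on cycles are {CS201, CS210, CS230, CS301, CS310, CS330, CS401, CS420, CS450, CS470} — 10 in total.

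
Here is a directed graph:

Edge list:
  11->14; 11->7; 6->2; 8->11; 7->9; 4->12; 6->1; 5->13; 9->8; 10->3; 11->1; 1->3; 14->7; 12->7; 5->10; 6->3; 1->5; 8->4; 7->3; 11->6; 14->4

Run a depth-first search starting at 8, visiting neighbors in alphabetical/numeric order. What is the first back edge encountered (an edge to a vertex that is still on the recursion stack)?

9→8

DFS from 8 (visiting neighbors in alphabetical/numeric order); mark gray on enter, black on exit:
8 gray
  4 gray
    12 gray
      7 gray
        3 gray
        3 black
        9 gray
          9→8: 8 is gray → back edge
First back edge: 9 → 8.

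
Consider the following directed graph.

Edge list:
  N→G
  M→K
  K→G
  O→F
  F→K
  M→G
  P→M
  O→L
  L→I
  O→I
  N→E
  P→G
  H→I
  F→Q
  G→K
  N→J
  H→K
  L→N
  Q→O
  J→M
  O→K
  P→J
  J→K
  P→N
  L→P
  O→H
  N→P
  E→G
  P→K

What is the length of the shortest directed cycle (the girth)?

2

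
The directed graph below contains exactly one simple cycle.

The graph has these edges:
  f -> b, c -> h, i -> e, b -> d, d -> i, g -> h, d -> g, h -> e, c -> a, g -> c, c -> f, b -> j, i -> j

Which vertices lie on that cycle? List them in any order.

b, c, d, f, g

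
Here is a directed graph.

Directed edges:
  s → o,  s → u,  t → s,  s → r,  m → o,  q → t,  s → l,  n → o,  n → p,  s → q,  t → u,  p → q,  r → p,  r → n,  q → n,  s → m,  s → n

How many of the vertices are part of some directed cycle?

A vertex is on a directed cycle iff it belongs to a strongly connected component of size ≥ 2 (or has a self-loop).
The vertices on cycles are {n, p, q, r, s, t} — 6 in total.

6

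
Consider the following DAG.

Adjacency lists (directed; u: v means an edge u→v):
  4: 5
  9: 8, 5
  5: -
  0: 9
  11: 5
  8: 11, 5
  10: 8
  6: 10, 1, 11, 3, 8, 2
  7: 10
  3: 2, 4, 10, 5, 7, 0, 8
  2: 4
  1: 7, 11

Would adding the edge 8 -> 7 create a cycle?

Adding 8→7 creates a cycle iff 7 can already reach 8.
Path from 7: 7 → 10 → 8.
So 7 → … → 8 → 7 is a cycle.

Yes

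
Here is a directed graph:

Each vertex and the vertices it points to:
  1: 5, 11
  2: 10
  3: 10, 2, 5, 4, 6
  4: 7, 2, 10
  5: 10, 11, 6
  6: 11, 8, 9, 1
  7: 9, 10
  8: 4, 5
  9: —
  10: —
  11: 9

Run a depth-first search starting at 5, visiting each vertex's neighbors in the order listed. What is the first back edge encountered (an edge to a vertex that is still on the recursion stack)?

DFS from 5 (visiting each vertex's neighbors in the order listed); mark gray on enter, black on exit:
5 gray
  10 gray
  10 black
  11 gray
    9 gray
    9 black
  11 black
  6 gray
    6→11: 11 black — skip
    8 gray
      4 gray
        7 gray
          7→9: 9 black — skip
          7→10: 10 black — skip
        7 black
        2 gray
          2→10: 10 black — skip
        2 black
        4→10: 10 black — skip
      4 black
      8→5: 5 is gray → back edge
First back edge: 8 → 5.

8→5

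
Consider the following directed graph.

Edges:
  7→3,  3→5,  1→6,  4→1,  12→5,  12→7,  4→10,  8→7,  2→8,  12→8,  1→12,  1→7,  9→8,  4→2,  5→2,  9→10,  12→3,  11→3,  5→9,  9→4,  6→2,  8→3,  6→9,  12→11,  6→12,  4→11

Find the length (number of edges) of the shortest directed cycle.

4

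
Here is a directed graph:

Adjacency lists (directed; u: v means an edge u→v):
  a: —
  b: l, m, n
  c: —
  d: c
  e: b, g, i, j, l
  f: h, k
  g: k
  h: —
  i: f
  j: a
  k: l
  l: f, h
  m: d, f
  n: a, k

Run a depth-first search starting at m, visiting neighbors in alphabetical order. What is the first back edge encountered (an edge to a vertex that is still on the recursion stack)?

DFS from m (visiting neighbors in alphabetical order); mark gray on enter, black on exit:
m gray
  d gray
    c gray
    c black
  d black
  f gray
    h gray
    h black
    k gray
      l gray
        l→f: f is gray → back edge
First back edge: l → f.

l->f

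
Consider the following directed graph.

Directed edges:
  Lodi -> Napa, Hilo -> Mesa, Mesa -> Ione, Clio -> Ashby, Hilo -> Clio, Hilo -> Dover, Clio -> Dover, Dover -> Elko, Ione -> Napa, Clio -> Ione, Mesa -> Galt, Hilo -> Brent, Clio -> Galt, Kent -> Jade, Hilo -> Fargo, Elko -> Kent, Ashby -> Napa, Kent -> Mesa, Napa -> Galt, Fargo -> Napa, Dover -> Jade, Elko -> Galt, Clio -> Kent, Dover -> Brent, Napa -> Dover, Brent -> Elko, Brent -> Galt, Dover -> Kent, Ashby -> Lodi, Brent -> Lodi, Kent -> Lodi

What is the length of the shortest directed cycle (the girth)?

4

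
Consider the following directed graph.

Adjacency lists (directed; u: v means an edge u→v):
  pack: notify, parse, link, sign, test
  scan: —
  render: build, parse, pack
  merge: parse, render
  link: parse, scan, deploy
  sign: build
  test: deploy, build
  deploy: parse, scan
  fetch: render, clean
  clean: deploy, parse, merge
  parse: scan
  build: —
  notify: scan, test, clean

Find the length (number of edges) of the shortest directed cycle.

5

For each vertex v, BFS finds the shortest path from v back to v.
The shortest such closed walk is render → pack → notify → clean → merge → render, length 5.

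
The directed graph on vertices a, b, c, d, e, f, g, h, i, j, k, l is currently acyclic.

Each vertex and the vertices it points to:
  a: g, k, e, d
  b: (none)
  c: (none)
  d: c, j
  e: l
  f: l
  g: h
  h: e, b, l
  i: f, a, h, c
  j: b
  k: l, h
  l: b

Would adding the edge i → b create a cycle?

Adding i→b creates a cycle iff b can already reach i.
Explore from b: no path reaches i. The graph stays acyclic.

No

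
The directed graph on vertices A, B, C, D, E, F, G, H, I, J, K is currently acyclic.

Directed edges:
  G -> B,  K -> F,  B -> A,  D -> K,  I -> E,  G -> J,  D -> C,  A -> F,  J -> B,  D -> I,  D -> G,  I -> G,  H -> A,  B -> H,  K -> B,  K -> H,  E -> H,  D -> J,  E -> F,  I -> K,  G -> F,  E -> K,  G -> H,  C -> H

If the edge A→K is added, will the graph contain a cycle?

Yes

Adding A→K creates a cycle iff K can already reach A.
Path from K: K → B → A.
So K → … → A → K is a cycle.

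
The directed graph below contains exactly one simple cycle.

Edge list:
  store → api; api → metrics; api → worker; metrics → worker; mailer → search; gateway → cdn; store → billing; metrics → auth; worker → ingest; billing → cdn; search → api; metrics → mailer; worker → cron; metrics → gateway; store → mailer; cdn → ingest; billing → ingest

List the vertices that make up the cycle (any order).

api, mailer, search, metrics

DFS with gray/black marking from api:
api gray
  worker gray
    ingest gray
    ingest black
    cron gray
    cron black
  worker black
  metrics gray
    metrics→worker: worker black — skip
    mailer gray
      search gray
        search→api: api is gray → back edge
Back edge closes the cycle api → metrics → mailer → search → api; its vertices are {api, mailer, search, metrics}.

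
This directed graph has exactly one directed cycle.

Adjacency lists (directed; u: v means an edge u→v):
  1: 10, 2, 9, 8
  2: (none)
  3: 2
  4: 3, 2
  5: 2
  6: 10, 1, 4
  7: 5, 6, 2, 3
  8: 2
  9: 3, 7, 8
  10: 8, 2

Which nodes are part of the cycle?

1, 6, 7, 9

DFS with gray/black marking from 6:
6 gray
  10 gray
    8 gray
      2 gray
      2 black
    8 black
    10→2: 2 black — skip
  10 black
  1 gray
    1→10: 10 black — skip
    1→2: 2 black — skip
    9 gray
      3 gray
        3→2: 2 black — skip
      3 black
      7 gray
        5 gray
          5→2: 2 black — skip
        5 black
        7→6: 6 is gray → back edge
Back edge closes the cycle 6 → 1 → 9 → 7 → 6; its vertices are {1, 6, 7, 9}.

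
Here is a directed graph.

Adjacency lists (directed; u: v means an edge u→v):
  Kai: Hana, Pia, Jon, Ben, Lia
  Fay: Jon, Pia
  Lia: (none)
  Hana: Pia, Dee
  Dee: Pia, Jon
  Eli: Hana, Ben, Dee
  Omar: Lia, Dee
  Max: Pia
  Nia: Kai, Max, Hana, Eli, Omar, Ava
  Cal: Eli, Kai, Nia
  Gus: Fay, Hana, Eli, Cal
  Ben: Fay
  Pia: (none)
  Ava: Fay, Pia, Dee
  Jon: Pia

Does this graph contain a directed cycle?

No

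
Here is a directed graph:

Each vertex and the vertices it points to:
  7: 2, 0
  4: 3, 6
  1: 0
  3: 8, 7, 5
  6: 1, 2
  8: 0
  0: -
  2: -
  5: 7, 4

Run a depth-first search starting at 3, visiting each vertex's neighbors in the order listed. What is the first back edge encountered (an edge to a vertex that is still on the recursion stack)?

DFS from 3 (visiting each vertex's neighbors in the order listed); mark gray on enter, black on exit:
3 gray
  8 gray
    0 gray
    0 black
  8 black
  7 gray
    2 gray
    2 black
    7→0: 0 black — skip
  7 black
  5 gray
    5→7: 7 black — skip
    4 gray
      4→3: 3 is gray → back edge
First back edge: 4 → 3.

4→3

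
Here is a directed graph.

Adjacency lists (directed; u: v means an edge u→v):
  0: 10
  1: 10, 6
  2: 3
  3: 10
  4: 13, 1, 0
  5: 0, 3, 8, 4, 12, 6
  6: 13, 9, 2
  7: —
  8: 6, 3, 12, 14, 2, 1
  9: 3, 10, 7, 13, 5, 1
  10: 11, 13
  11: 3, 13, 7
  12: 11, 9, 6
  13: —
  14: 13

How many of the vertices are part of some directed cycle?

10

A vertex is on a directed cycle iff it belongs to a strongly connected component of size ≥ 2 (or has a self-loop).
The vertices on cycles are {1, 3, 4, 5, 6, 8, 9, 10, 11, 12} — 10 in total.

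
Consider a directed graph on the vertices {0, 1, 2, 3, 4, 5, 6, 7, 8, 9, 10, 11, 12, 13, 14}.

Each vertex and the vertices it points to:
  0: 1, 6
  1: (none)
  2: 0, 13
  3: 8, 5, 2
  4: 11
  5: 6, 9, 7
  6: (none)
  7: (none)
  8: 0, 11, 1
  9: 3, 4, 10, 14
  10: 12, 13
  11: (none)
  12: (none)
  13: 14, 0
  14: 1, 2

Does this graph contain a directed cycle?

Yes

DFS with white/gray/black marking, starting from 5:
5 gray
  6 gray
  6 black
  9 gray
    3 gray
      8 gray
        0 gray
          1 gray
          1 black
          0→6: 6 black — skip
        0 black
        11 gray
        11 black
        8→1: 1 black — skip
      8 black
      3→5: 5 is gray → back edge
Back edge found, so a cycle exists: 5 → 9 → 3 → 5.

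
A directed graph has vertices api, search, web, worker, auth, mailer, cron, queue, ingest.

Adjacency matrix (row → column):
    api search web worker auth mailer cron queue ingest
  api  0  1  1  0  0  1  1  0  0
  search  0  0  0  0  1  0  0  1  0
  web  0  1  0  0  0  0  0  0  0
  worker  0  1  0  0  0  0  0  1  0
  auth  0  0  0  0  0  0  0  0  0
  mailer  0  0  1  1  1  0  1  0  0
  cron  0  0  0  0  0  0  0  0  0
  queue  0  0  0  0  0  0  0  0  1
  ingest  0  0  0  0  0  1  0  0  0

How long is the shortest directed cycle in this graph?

For each vertex v, BFS finds the shortest path from v back to v.
The shortest such closed walk is mailer → worker → queue → ingest → mailer, length 4.

4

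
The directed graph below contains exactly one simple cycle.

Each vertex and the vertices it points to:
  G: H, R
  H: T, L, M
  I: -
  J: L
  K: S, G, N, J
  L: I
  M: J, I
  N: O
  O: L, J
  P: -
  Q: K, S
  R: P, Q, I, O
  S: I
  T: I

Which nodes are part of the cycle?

DFS with gray/black marking from G:
G gray
  H gray
    T gray
      I gray
      I black
    T black
    L gray
      L→I: I black — skip
    L black
    M gray
      J gray
        J→L: L black — skip
      J black
      M→I: I black — skip
    M black
  H black
  R gray
    P gray
    P black
    Q gray
      K gray
        S gray
          S→I: I black — skip
        S black
        K→G: G is gray → back edge
Back edge closes the cycle G → R → Q → K → G; its vertices are {G, K, Q, R}.

G, K, Q, R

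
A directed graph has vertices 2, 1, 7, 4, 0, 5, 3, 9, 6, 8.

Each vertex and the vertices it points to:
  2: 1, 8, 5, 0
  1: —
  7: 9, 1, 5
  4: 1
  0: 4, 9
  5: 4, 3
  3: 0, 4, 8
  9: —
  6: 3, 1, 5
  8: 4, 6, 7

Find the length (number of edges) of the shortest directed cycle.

3

For each vertex v, BFS finds the shortest path from v back to v.
The shortest such closed walk is 3 → 8 → 6 → 3, length 3.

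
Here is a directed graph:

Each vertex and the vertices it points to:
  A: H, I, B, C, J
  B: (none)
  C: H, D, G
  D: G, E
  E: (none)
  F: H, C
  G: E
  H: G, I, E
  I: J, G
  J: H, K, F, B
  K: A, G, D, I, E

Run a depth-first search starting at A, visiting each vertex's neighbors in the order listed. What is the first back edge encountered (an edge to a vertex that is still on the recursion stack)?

J->H

DFS from A (visiting each vertex's neighbors in the order listed); mark gray on enter, black on exit:
A gray
  H gray
    G gray
      E gray
      E black
    G black
    I gray
      J gray
        J→H: H is gray → back edge
First back edge: J → H.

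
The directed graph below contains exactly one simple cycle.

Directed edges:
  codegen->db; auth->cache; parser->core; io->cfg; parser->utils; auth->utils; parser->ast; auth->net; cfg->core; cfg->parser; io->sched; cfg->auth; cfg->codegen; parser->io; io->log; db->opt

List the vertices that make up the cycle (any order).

DFS with gray/black marking from parser:
parser gray
  ast gray
  ast black
  utils gray
  utils black
  core gray
  core black
  io gray
    log gray
    log black
    sched gray
    sched black
    cfg gray
      codegen gray
        db gray
          opt gray
          opt black
        db black
      codegen black
      cfg→parser: parser is gray → back edge
Back edge closes the cycle parser → io → cfg → parser; its vertices are {io, cfg, parser}.

io, cfg, parser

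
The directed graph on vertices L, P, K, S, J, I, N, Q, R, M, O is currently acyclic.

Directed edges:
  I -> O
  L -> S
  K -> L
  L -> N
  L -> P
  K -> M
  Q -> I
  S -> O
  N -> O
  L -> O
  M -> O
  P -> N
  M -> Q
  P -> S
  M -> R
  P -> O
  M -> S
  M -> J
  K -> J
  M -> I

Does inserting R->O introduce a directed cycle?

Adding R→O creates a cycle iff O can already reach R.
Explore from O: no path reaches R. The graph stays acyclic.

No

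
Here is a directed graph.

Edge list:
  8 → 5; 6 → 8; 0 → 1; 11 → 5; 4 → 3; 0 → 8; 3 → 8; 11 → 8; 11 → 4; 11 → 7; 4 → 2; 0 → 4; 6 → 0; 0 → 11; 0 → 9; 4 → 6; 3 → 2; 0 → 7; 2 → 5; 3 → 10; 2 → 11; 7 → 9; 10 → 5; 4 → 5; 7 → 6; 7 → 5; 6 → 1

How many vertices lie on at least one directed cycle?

7

A vertex is on a directed cycle iff it belongs to a strongly connected component of size ≥ 2 (or has a self-loop).
The vertices on cycles are {0, 2, 3, 4, 6, 7, 11} — 7 in total.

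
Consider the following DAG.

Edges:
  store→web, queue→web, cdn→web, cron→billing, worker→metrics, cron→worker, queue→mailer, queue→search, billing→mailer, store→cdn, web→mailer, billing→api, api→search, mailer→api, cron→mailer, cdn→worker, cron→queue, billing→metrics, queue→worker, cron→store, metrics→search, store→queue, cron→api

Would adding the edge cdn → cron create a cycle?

Yes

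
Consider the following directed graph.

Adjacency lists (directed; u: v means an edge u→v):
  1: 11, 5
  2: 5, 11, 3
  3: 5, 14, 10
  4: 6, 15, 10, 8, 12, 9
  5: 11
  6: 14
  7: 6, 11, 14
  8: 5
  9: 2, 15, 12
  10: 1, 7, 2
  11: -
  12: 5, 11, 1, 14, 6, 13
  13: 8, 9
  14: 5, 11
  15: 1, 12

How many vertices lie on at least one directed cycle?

7

A vertex is on a directed cycle iff it belongs to a strongly connected component of size ≥ 2 (or has a self-loop).
The vertices on cycles are {2, 3, 9, 10, 12, 13, 15} — 7 in total.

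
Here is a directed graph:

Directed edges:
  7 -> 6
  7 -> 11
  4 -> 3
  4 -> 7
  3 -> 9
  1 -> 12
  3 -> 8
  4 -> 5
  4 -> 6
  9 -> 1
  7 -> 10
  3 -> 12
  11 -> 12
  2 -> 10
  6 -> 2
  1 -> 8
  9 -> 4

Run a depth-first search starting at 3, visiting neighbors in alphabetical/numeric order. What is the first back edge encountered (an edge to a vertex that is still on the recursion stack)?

DFS from 3 (visiting neighbors in alphabetical/numeric order); mark gray on enter, black on exit:
3 gray
  8 gray
  8 black
  9 gray
    1 gray
      1→8: 8 black — skip
      12 gray
      12 black
    1 black
    4 gray
      4→3: 3 is gray → back edge
First back edge: 4 → 3.

4→3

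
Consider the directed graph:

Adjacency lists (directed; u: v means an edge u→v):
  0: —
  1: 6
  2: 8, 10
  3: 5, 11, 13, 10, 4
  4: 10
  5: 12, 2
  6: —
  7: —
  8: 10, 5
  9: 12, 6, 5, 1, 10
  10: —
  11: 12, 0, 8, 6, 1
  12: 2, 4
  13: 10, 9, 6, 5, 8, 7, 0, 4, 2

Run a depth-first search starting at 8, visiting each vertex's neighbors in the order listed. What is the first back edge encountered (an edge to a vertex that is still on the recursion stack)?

DFS from 8 (visiting each vertex's neighbors in the order listed); mark gray on enter, black on exit:
8 gray
  10 gray
  10 black
  5 gray
    12 gray
      2 gray
        2→8: 8 is gray → back edge
First back edge: 2 → 8.

2->8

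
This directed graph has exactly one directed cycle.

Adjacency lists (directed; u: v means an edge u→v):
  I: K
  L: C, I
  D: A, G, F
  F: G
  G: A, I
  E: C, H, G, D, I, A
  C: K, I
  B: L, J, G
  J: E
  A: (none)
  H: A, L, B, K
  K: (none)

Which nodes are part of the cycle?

B, E, H, J

DFS with gray/black marking from J:
J gray
  E gray
    C gray
      K gray
      K black
      I gray
        I→K: K black — skip
      I black
    C black
    H gray
      A gray
      A black
      L gray
        L→C: C black — skip
        L→I: I black — skip
      L black
      B gray
        B→L: L black — skip
        B→J: J is gray → back edge
Back edge closes the cycle J → E → H → B → J; its vertices are {B, E, H, J}.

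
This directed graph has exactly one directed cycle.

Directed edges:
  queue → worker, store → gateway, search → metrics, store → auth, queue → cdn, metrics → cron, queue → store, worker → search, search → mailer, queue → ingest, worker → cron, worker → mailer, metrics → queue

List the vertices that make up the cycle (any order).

DFS with gray/black marking from queue:
queue gray
  worker gray
    search gray
      metrics gray
        cron gray
        cron black
        metrics→queue: queue is gray → back edge
Back edge closes the cycle queue → worker → search → metrics → queue; its vertices are {queue, search, worker, metrics}.

queue, search, worker, metrics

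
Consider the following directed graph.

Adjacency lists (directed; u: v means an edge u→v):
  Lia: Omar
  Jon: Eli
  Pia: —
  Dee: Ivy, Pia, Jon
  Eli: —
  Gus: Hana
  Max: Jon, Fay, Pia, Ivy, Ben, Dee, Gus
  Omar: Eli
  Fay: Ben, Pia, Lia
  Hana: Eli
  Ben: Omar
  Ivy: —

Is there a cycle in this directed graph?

No

DFS with white/gray/black marking, starting from Ben:
Ben gray
  Omar gray
    Eli gray
    Eli black
  Omar black
Ben black
Lia gray
  Lia→Omar: Omar black — skip
Lia black
Jon gray
  Jon→Eli: Eli black — skip
Jon black
Pia gray
Pia black
Dee gray
  Ivy gray
  Ivy black
  Dee→Pia: Pia black — skip
  Dee→Jon: Jon black — skip
Dee black
Gus gray
  Hana gray
    Hana→Eli: Eli black — skip
  Hana black
Gus black
Max gray
  Max→Jon: Jon black — skip
  Fay gray
    Fay→Ben: Ben black — skip
    Fay→Pia: Pia black — skip
    Fay→Lia: Lia black — skip
  Fay black
  Max→Pia: Pia black — skip
  Max→Ivy: Ivy black — skip
  Max→Ben: Ben black — skip
  Max→Dee: Dee black — skip
  Max→Gus: Gus black — skip
Max black
Every edge goes to a white or black vertex — no back edge, so the graph is acyclic.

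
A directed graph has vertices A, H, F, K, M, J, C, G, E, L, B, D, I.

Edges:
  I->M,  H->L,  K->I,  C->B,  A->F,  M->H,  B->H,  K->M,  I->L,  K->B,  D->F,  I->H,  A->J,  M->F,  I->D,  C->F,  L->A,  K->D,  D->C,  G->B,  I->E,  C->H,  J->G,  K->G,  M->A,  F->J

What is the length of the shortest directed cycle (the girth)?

6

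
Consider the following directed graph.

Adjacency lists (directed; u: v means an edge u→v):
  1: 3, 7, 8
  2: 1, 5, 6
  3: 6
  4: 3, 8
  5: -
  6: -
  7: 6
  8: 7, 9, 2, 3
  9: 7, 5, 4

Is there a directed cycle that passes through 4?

Yes

4 is on a cycle iff 4 can reach itself via ≥1 edge.
4 → 8 → 9 → 4 — yes.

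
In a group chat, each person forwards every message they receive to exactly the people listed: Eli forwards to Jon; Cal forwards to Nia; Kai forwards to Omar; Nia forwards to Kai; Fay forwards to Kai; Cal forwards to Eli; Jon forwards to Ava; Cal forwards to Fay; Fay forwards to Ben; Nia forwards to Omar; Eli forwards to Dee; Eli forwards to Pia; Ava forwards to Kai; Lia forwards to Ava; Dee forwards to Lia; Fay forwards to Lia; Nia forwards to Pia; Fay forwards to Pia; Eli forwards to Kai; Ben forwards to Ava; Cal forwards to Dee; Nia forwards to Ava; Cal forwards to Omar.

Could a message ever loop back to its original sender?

DFS with white/gray/black marking, starting from Pia:
Pia gray
Pia black
Jon gray
  Ava gray
    Kai gray
      Omar gray
      Omar black
    Kai black
  Ava black
Jon black
Lia gray
  Lia→Ava: Ava black — skip
Lia black
Ben gray
  Ben→Ava: Ava black — skip
Ben black
Eli gray
  Dee gray
    Dee→Lia: Lia black — skip
  Dee black
  Eli→Kai: Kai black — skip
  Eli→Pia: Pia black — skip
  Eli→Jon: Jon black — skip
Eli black
Nia gray
  Nia→Kai: Kai black — skip
  Nia→Pia: Pia black — skip
  Nia→Ava: Ava black — skip
  Nia→Omar: Omar black — skip
Nia black
Cal gray
  Fay gray
    Fay→Ben: Ben black — skip
    Fay→Lia: Lia black — skip
    Fay→Pia: Pia black — skip
    Fay→Kai: Kai black — skip
  Fay black
  Cal→Dee: Dee black — skip
  Cal→Omar: Omar black — skip
  Cal→Nia: Nia black — skip
  Cal→Eli: Eli black — skip
Cal black
Every edge goes to a white or black vertex — no back edge, so the graph is acyclic.

No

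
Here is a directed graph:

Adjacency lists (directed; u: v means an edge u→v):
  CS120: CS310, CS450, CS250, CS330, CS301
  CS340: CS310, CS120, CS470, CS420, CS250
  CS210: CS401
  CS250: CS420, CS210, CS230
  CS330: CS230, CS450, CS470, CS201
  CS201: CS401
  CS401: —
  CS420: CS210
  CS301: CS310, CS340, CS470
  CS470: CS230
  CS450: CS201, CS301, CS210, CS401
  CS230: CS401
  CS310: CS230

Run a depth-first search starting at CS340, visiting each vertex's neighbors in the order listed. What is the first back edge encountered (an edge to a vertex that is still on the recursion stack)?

DFS from CS340 (visiting each vertex's neighbors in the order listed); mark gray on enter, black on exit:
CS340 gray
  CS310 gray
    CS230 gray
      CS401 gray
      CS401 black
    CS230 black
  CS310 black
  CS120 gray
    CS120→CS310: CS310 black — skip
    CS450 gray
      CS201 gray
        CS201→CS401: CS401 black — skip
      CS201 black
      CS301 gray
        CS301→CS310: CS310 black — skip
        CS301→CS340: CS340 is gray → back edge
First back edge: CS301 → CS340.

CS301->CS340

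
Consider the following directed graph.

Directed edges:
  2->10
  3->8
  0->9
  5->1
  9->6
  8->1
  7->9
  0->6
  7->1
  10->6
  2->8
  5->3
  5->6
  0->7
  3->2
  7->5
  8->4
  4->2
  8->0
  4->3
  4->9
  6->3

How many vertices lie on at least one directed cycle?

A vertex is on a directed cycle iff it belongs to a strongly connected component of size ≥ 2 (or has a self-loop).
The vertices on cycles are {0, 2, 3, 4, 5, 6, 7, 8, 9, 10} — 10 in total.

10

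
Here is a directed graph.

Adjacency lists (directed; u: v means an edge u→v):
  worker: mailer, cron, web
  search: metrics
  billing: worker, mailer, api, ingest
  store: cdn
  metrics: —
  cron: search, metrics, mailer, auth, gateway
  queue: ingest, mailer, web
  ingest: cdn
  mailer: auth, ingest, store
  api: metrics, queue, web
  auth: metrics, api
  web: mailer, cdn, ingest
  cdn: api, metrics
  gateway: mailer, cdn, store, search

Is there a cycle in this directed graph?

DFS with white/gray/black marking, starting from search:
search gray
  metrics gray
  metrics black
search black
worker gray
  mailer gray
    auth gray
      auth→metrics: metrics black — skip
      api gray
        api→metrics: metrics black — skip
        queue gray
          ingest gray
            cdn gray
              cdn→api: api is gray → back edge
Back edge found, so a cycle exists: api → queue → ingest → cdn → api.

Yes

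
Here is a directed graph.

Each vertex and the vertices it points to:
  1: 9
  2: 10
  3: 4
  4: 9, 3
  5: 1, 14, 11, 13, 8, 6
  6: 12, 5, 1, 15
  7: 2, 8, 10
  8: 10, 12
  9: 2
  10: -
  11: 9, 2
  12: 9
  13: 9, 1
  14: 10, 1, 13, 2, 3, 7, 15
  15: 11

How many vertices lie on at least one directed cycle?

4

A vertex is on a directed cycle iff it belongs to a strongly connected component of size ≥ 2 (or has a self-loop).
The vertices on cycles are {3, 4, 5, 6} — 4 in total.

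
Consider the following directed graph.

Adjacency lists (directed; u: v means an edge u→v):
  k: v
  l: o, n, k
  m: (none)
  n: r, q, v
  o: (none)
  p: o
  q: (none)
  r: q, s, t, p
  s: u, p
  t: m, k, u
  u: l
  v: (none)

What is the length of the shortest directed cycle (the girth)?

5

For each vertex v, BFS finds the shortest path from v back to v.
The shortest such closed walk is r → t → u → l → n → r, length 5.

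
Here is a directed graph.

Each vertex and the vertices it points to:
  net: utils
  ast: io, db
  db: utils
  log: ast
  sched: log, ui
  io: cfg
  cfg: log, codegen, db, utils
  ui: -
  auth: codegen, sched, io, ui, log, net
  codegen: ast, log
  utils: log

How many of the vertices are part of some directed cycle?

7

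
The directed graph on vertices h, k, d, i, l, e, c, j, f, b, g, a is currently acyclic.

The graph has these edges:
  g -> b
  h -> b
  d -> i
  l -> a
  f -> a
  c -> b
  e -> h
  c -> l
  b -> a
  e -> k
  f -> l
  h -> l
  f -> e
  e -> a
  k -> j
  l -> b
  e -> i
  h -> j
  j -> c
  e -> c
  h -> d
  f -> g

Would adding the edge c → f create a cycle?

Adding c→f creates a cycle iff f can already reach c.
Path from f: f → e → c.
So f → … → c → f is a cycle.

Yes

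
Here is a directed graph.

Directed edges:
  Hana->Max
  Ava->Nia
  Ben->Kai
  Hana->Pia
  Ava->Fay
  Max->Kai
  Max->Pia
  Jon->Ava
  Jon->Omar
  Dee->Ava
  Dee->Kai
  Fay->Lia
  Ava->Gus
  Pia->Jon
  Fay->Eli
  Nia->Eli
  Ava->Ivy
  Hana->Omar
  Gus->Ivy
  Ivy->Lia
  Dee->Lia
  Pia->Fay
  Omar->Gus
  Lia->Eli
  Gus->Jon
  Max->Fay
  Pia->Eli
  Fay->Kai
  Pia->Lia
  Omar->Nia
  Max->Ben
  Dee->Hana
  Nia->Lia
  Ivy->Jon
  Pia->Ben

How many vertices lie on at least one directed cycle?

5

A vertex is on a directed cycle iff it belongs to a strongly connected component of size ≥ 2 (or has a self-loop).
The vertices on cycles are {Ava, Gus, Ivy, Jon, Omar} — 5 in total.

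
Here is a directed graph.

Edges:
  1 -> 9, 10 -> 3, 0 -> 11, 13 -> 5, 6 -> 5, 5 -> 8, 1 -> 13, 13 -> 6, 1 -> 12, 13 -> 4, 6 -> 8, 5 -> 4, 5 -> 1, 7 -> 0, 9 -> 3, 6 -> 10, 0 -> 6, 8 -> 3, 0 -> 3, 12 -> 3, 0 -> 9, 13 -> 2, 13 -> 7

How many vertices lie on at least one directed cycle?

A vertex is on a directed cycle iff it belongs to a strongly connected component of size ≥ 2 (or has a self-loop).
The vertices on cycles are {0, 1, 5, 6, 7, 13} — 6 in total.

6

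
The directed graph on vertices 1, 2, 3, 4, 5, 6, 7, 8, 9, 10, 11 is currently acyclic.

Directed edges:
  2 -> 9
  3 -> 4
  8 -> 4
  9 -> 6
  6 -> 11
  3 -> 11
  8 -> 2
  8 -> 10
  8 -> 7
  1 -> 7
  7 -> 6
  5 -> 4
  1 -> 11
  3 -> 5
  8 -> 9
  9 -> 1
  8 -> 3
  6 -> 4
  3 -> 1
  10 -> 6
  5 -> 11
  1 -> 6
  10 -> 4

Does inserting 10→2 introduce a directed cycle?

Adding 10→2 creates a cycle iff 2 can already reach 10.
Explore from 2: no path reaches 10. The graph stays acyclic.

No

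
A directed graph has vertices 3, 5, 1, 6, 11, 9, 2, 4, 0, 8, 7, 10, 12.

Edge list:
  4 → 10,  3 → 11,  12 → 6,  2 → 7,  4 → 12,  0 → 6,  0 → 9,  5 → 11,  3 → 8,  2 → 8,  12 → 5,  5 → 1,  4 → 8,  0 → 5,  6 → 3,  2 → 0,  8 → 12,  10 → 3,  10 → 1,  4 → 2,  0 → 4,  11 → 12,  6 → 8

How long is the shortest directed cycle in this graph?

3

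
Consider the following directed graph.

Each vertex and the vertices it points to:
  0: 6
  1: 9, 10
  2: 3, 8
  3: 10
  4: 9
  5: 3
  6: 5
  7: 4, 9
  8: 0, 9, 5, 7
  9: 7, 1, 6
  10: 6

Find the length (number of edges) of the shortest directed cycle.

For each vertex v, BFS finds the shortest path from v back to v.
The shortest such closed walk is 7 → 9 → 7, length 2.

2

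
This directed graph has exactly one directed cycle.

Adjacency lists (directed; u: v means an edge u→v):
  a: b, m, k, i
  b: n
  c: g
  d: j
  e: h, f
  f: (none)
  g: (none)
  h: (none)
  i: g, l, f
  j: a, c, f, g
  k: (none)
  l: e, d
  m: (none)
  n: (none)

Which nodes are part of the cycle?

a, d, i, j, l

DFS with gray/black marking from a:
a gray
  b gray
    n gray
    n black
  b black
  m gray
  m black
  k gray
  k black
  i gray
    g gray
    g black
    l gray
      e gray
        h gray
        h black
        f gray
        f black
      e black
      d gray
        j gray
          j→a: a is gray → back edge
Back edge closes the cycle a → i → l → d → j → a; its vertices are {a, d, i, j, l}.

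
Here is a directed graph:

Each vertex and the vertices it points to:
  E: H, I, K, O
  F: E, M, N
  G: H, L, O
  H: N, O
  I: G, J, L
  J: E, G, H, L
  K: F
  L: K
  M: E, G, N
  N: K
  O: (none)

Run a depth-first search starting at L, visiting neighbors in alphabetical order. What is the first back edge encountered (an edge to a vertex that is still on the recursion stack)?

DFS from L (visiting neighbors in alphabetical order); mark gray on enter, black on exit:
L gray
  K gray
    F gray
      E gray
        H gray
          N gray
            N→K: K is gray → back edge
First back edge: N → K.

N->K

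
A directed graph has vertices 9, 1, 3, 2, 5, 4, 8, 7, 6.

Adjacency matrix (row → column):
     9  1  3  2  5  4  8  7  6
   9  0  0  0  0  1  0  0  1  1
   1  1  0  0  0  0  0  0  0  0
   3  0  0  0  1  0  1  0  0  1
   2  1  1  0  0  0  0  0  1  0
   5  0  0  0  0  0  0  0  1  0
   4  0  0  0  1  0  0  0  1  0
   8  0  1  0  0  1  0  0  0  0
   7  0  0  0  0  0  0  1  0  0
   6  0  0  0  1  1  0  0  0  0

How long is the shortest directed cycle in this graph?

3

For each vertex v, BFS finds the shortest path from v back to v.
The shortest such closed walk is 2 → 9 → 6 → 2, length 3.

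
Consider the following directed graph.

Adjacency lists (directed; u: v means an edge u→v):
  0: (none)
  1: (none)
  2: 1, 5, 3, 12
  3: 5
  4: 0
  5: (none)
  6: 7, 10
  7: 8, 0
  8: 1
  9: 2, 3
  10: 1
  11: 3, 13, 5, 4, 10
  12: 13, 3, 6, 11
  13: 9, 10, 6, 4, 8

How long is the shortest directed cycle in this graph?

4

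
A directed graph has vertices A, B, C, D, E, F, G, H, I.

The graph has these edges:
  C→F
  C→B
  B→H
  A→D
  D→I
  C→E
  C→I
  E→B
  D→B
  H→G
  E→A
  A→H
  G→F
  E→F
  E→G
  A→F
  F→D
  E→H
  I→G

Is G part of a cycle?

Yes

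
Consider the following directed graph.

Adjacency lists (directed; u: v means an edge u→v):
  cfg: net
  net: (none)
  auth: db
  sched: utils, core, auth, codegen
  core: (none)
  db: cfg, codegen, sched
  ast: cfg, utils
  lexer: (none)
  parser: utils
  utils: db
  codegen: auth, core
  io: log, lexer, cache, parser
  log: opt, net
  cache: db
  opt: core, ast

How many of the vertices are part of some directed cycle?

A vertex is on a directed cycle iff it belongs to a strongly connected component of size ≥ 2 (or has a self-loop).
The vertices on cycles are {db, auth, sched, utils, codegen} — 5 in total.

5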